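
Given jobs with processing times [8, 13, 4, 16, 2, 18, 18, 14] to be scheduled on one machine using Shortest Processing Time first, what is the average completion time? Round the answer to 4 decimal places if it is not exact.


Sort jobs by processing time (SPT order): [2, 4, 8, 13, 14, 16, 18, 18]
Compute completion times sequentially:
  Job 1: processing = 2, completes at 2
  Job 2: processing = 4, completes at 6
  Job 3: processing = 8, completes at 14
  Job 4: processing = 13, completes at 27
  Job 5: processing = 14, completes at 41
  Job 6: processing = 16, completes at 57
  Job 7: processing = 18, completes at 75
  Job 8: processing = 18, completes at 93
Sum of completion times = 315
Average completion time = 315/8 = 39.375

39.375


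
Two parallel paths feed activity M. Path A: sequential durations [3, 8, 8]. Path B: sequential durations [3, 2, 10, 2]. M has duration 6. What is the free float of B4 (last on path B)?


ES(B4) = sum of predecessors on chain B = 15
EF(B4) = ES + duration = 15 + 2 = 17
Successor of B4 is M. ES(M) = max(sum(A), sum(B)) = max(19, 17) = 19
Free float = ES(successor) - EF(current) = 19 - 17 = 2

2


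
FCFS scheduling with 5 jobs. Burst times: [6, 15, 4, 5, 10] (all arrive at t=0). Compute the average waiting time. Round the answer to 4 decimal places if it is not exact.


FCFS order (as given): [6, 15, 4, 5, 10]
Waiting times:
  Job 1: wait = 0
  Job 2: wait = 6
  Job 3: wait = 21
  Job 4: wait = 25
  Job 5: wait = 30
Sum of waiting times = 82
Average waiting time = 82/5 = 16.4

16.4


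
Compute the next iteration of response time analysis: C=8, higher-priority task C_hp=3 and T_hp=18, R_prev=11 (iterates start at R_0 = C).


R_next = C + ceil(R_prev / T_hp) * C_hp
ceil(11 / 18) = ceil(0.6111) = 1
Interference = 1 * 3 = 3
R_next = 8 + 3 = 11
R_next = R_prev, so the iteration has converged (response time = 11).

11


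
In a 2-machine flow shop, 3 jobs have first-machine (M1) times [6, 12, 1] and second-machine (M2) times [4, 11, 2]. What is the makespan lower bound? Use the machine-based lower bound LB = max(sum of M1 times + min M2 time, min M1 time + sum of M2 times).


LB1 = sum(M1 times) + min(M2 times) = 19 + 2 = 21
LB2 = min(M1 times) + sum(M2 times) = 1 + 17 = 18
Lower bound = max(LB1, LB2) = max(21, 18) = 21

21


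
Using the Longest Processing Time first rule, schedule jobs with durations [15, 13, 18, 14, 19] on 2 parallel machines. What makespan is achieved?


Sort jobs in decreasing order (LPT): [19, 18, 15, 14, 13]
Assign each job to the least loaded machine:
  Machine 1: jobs [19, 14, 13], load = 46
  Machine 2: jobs [18, 15], load = 33
Makespan = max load = 46

46


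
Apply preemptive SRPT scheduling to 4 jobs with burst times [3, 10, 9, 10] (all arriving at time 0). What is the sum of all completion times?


Since all jobs arrive at t=0, SRPT equals SPT ordering.
SPT order: [3, 9, 10, 10]
Completion times:
  Job 1: p=3, C=3
  Job 2: p=9, C=12
  Job 3: p=10, C=22
  Job 4: p=10, C=32
Total completion time = 3 + 12 + 22 + 32 = 69

69


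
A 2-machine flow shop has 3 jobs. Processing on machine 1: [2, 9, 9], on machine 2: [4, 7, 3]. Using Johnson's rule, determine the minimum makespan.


Apply Johnson's rule:
  Group 1 (a <= b): [(1, 2, 4)]
  Group 2 (a > b): [(2, 9, 7), (3, 9, 3)]
Optimal job order: [1, 2, 3]
Schedule:
  Job 1: M1 done at 2, M2 done at 6
  Job 2: M1 done at 11, M2 done at 18
  Job 3: M1 done at 20, M2 done at 23
Makespan = 23

23


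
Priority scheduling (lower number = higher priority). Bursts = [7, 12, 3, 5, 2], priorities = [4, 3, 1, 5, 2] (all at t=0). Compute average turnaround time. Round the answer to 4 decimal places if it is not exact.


Sort by priority (ascending = highest first):
Order: [(1, 3), (2, 2), (3, 12), (4, 7), (5, 5)]
Completion times:
  Priority 1, burst=3, C=3
  Priority 2, burst=2, C=5
  Priority 3, burst=12, C=17
  Priority 4, burst=7, C=24
  Priority 5, burst=5, C=29
Average turnaround = 78/5 = 15.6

15.6


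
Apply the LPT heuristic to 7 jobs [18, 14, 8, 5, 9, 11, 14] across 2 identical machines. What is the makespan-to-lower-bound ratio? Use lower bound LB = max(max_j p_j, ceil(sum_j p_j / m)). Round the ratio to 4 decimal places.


LPT order: [18, 14, 14, 11, 9, 8, 5]
Machine loads after assignment: [42, 37]
LPT makespan = 42
Lower bound = max(max_job, ceil(total/2)) = max(18, 40) = 40
Ratio = 42 / 40 = 1.05

1.05


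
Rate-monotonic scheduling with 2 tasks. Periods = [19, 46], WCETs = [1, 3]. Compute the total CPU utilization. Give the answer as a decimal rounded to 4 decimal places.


Compute individual utilizations (exact fractions):
  Task 1: C/T = 1/19 (approx. 0.0526)
  Task 2: C/T = 3/46 (approx. 0.0652)
Total utilization U = 1/19 + 3/46 = 103/874
Rounded to 4 decimal places: U = 0.1178
RM (Liu & Layland) bound for 2 tasks = 0.828427; compare with U = 103/874 (approx. 0.117849)
U <= bound, so schedulable by RM sufficient condition.

0.1178


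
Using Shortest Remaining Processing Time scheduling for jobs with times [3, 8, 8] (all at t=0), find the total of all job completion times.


Since all jobs arrive at t=0, SRPT equals SPT ordering.
SPT order: [3, 8, 8]
Completion times:
  Job 1: p=3, C=3
  Job 2: p=8, C=11
  Job 3: p=8, C=19
Total completion time = 3 + 11 + 19 = 33

33


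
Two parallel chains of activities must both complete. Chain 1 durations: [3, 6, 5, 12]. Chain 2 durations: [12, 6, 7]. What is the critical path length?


Path A total = 3 + 6 + 5 + 12 = 26
Path B total = 12 + 6 + 7 = 25
Critical path = longest path = max(26, 25) = 26

26


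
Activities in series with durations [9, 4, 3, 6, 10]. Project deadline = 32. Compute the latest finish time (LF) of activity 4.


LF(activity 4) = deadline - sum of successor durations
Successors: activities 5 through 5 with durations [10]
Sum of successor durations = 10
LF = 32 - 10 = 22

22


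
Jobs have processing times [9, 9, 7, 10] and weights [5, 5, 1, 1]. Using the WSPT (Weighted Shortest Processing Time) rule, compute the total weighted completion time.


Compute p/w ratios and sort ascending (WSPT): [(9, 5), (9, 5), (7, 1), (10, 1)]
Compute weighted completion times:
  Job (p=9,w=5): C=9, w*C=5*9=45
  Job (p=9,w=5): C=18, w*C=5*18=90
  Job (p=7,w=1): C=25, w*C=1*25=25
  Job (p=10,w=1): C=35, w*C=1*35=35
Total weighted completion time = 195

195


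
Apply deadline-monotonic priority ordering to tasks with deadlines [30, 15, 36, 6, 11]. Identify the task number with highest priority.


Sort tasks by relative deadline (ascending):
  Task 4: deadline = 6
  Task 5: deadline = 11
  Task 2: deadline = 15
  Task 1: deadline = 30
  Task 3: deadline = 36
Priority order (highest first): [4, 5, 2, 1, 3]
Highest priority task = 4

4


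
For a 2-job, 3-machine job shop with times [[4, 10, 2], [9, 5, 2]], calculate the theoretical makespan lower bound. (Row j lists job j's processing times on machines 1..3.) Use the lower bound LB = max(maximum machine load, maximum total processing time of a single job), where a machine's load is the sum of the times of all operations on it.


Machine loads:
  Machine 1: 4 + 9 = 13
  Machine 2: 10 + 5 = 15
  Machine 3: 2 + 2 = 4
Max machine load = 15
Job totals:
  Job 1: 16
  Job 2: 16
Max job total = 16
Lower bound = max(15, 16) = 16

16


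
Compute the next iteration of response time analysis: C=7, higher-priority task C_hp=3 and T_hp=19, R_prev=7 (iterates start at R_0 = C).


R_next = C + ceil(R_prev / T_hp) * C_hp
ceil(7 / 19) = ceil(0.3684) = 1
Interference = 1 * 3 = 3
R_next = 7 + 3 = 10

10


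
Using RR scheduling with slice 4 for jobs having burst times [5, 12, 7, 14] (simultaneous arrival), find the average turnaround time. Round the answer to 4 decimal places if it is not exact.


Time quantum = 4
Execution trace:
  J1 runs 4 units, time = 4
  J2 runs 4 units, time = 8
  J3 runs 4 units, time = 12
  J4 runs 4 units, time = 16
  J1 runs 1 units, time = 17
  J2 runs 4 units, time = 21
  J3 runs 3 units, time = 24
  J4 runs 4 units, time = 28
  J2 runs 4 units, time = 32
  J4 runs 4 units, time = 36
  J4 runs 2 units, time = 38
Finish times: [17, 32, 24, 38]
Average turnaround = 111/4 = 27.75

27.75


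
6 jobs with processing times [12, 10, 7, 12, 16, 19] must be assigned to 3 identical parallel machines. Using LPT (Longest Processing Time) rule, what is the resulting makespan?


Sort jobs in decreasing order (LPT): [19, 16, 12, 12, 10, 7]
Assign each job to the least loaded machine:
  Machine 1: jobs [19, 7], load = 26
  Machine 2: jobs [16, 10], load = 26
  Machine 3: jobs [12, 12], load = 24
Makespan = max load = 26

26


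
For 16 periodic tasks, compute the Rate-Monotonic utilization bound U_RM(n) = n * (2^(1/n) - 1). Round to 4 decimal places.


Compute 2^(1/16) = 1.0442737824
Subtract 1: 1.0442737824 - 1 = 0.0442737824
Multiply by n: 16 * 0.0442737824 = 0.7083805184
Round to 4 dp: 0.7084

0.7084


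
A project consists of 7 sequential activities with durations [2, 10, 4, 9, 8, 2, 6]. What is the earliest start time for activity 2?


Activity 2 starts after activities 1 through 1 complete.
Predecessor durations: [2]
ES = 2 = 2

2


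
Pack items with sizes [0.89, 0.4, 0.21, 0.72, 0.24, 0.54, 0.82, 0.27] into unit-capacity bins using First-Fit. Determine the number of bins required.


Place items sequentially using First-Fit:
  Item 0.89 -> new Bin 1
  Item 0.4 -> new Bin 2
  Item 0.21 -> Bin 2 (now 0.61)
  Item 0.72 -> new Bin 3
  Item 0.24 -> Bin 2 (now 0.85)
  Item 0.54 -> new Bin 4
  Item 0.82 -> new Bin 5
  Item 0.27 -> Bin 3 (now 0.99)
Total bins used = 5

5


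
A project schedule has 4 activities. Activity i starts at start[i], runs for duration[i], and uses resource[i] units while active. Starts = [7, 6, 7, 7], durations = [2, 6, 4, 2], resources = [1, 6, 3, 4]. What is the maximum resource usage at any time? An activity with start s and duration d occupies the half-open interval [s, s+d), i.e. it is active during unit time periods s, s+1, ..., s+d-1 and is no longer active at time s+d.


Each activity i is active on [start_i, start_i + duration_i).
Compute total resource usage per time slot:
  t=0: active resources = [], total = 0
  t=1: active resources = [], total = 0
  t=2: active resources = [], total = 0
  t=3: active resources = [], total = 0
  t=4: active resources = [], total = 0
  t=5: active resources = [], total = 0
  t=6: active resources = [6], total = 6
  t=7: active resources = [1, 6, 3, 4], total = 14
  t=8: active resources = [1, 6, 3, 4], total = 14
  t=9: active resources = [6, 3], total = 9
  t=10: active resources = [6, 3], total = 9
  t=11: active resources = [6], total = 6
Peak resource demand = 14

14


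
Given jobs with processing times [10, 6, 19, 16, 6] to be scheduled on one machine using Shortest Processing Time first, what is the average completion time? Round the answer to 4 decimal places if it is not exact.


Sort jobs by processing time (SPT order): [6, 6, 10, 16, 19]
Compute completion times sequentially:
  Job 1: processing = 6, completes at 6
  Job 2: processing = 6, completes at 12
  Job 3: processing = 10, completes at 22
  Job 4: processing = 16, completes at 38
  Job 5: processing = 19, completes at 57
Sum of completion times = 135
Average completion time = 135/5 = 27.0

27.0


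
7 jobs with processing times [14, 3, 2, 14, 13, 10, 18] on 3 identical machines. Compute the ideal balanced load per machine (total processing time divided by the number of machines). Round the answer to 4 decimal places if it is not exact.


Total processing time = 14 + 3 + 2 + 14 + 13 + 10 + 18 = 74
Number of machines = 3
Ideal balanced load = 74 / 3 = 24.6667

24.6667


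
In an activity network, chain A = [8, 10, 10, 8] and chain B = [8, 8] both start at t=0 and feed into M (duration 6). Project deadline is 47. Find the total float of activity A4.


Forward pass: ES(A4) = sum of predecessors on chain A = 28
EF = ES + duration = 28 + 8 = 36
Backward pass: LF(M) = deadline = 47; LS(M) = 47 - 6 = 41
LF(A4) = LS(M) - sum(successors on chain A) = 41 - 0 = 41
LS = LF - duration = 41 - 8 = 33
Total float = LS - ES = 33 - 28 = 5

5


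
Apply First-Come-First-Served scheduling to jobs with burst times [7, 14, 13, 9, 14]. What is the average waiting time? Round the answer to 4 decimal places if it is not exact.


FCFS order (as given): [7, 14, 13, 9, 14]
Waiting times:
  Job 1: wait = 0
  Job 2: wait = 7
  Job 3: wait = 21
  Job 4: wait = 34
  Job 5: wait = 43
Sum of waiting times = 105
Average waiting time = 105/5 = 21.0

21.0


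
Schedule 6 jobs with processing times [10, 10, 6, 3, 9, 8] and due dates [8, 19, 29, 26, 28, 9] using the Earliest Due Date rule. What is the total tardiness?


Sort by due date (EDD order): [(10, 8), (8, 9), (10, 19), (3, 26), (9, 28), (6, 29)]
Compute completion times and tardiness:
  Job 1: p=10, d=8, C=10, tardiness=max(0,10-8)=2
  Job 2: p=8, d=9, C=18, tardiness=max(0,18-9)=9
  Job 3: p=10, d=19, C=28, tardiness=max(0,28-19)=9
  Job 4: p=3, d=26, C=31, tardiness=max(0,31-26)=5
  Job 5: p=9, d=28, C=40, tardiness=max(0,40-28)=12
  Job 6: p=6, d=29, C=46, tardiness=max(0,46-29)=17
Total tardiness = 54

54


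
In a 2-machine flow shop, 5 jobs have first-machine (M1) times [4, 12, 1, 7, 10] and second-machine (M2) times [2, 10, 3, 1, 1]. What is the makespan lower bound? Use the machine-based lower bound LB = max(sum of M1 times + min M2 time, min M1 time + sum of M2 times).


LB1 = sum(M1 times) + min(M2 times) = 34 + 1 = 35
LB2 = min(M1 times) + sum(M2 times) = 1 + 17 = 18
Lower bound = max(LB1, LB2) = max(35, 18) = 35

35


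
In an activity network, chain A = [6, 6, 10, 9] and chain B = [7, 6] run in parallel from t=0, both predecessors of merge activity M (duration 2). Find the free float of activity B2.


ES(B2) = sum of predecessors on chain B = 7
EF(B2) = ES + duration = 7 + 6 = 13
Successor of B2 is M. ES(M) = max(sum(A), sum(B)) = max(31, 13) = 31
Free float = ES(successor) - EF(current) = 31 - 13 = 18

18


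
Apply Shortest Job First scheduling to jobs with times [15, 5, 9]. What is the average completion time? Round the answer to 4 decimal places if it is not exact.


SJF order (ascending): [5, 9, 15]
Completion times:
  Job 1: burst=5, C=5
  Job 2: burst=9, C=14
  Job 3: burst=15, C=29
Average completion = 48/3 = 16.0

16.0


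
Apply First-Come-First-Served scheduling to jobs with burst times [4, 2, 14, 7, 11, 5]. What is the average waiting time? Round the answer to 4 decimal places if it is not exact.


FCFS order (as given): [4, 2, 14, 7, 11, 5]
Waiting times:
  Job 1: wait = 0
  Job 2: wait = 4
  Job 3: wait = 6
  Job 4: wait = 20
  Job 5: wait = 27
  Job 6: wait = 38
Sum of waiting times = 95
Average waiting time = 95/6 = 15.8333

15.8333


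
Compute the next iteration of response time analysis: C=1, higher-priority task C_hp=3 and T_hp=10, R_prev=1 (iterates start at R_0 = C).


R_next = C + ceil(R_prev / T_hp) * C_hp
ceil(1 / 10) = ceil(0.1) = 1
Interference = 1 * 3 = 3
R_next = 1 + 3 = 4

4


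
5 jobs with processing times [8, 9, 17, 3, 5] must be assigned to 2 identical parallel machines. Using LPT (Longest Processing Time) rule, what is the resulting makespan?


Sort jobs in decreasing order (LPT): [17, 9, 8, 5, 3]
Assign each job to the least loaded machine:
  Machine 1: jobs [17, 5], load = 22
  Machine 2: jobs [9, 8, 3], load = 20
Makespan = max load = 22

22


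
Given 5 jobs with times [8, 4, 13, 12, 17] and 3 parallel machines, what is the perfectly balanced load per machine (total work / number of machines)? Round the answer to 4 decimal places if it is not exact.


Total processing time = 8 + 4 + 13 + 12 + 17 = 54
Number of machines = 3
Ideal balanced load = 54 / 3 = 18.0

18.0


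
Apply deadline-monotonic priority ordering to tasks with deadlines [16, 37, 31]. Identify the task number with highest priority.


Sort tasks by relative deadline (ascending):
  Task 1: deadline = 16
  Task 3: deadline = 31
  Task 2: deadline = 37
Priority order (highest first): [1, 3, 2]
Highest priority task = 1

1


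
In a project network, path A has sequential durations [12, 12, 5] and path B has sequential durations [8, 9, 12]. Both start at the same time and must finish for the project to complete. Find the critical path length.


Path A total = 12 + 12 + 5 = 29
Path B total = 8 + 9 + 12 = 29
Critical path = longest path = max(29, 29) = 29

29


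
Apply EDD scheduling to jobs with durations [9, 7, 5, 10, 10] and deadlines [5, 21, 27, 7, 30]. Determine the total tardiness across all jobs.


Sort by due date (EDD order): [(9, 5), (10, 7), (7, 21), (5, 27), (10, 30)]
Compute completion times and tardiness:
  Job 1: p=9, d=5, C=9, tardiness=max(0,9-5)=4
  Job 2: p=10, d=7, C=19, tardiness=max(0,19-7)=12
  Job 3: p=7, d=21, C=26, tardiness=max(0,26-21)=5
  Job 4: p=5, d=27, C=31, tardiness=max(0,31-27)=4
  Job 5: p=10, d=30, C=41, tardiness=max(0,41-30)=11
Total tardiness = 36

36


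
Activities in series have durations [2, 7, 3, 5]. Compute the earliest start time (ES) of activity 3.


Activity 3 starts after activities 1 through 2 complete.
Predecessor durations: [2, 7]
ES = 2 + 7 = 9

9


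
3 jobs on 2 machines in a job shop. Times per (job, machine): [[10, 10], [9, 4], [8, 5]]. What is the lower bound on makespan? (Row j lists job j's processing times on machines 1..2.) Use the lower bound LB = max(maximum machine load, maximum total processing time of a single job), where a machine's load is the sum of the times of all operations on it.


Machine loads:
  Machine 1: 10 + 9 + 8 = 27
  Machine 2: 10 + 4 + 5 = 19
Max machine load = 27
Job totals:
  Job 1: 20
  Job 2: 13
  Job 3: 13
Max job total = 20
Lower bound = max(27, 20) = 27

27


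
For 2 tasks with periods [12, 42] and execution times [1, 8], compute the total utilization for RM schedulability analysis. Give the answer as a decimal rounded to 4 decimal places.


Compute individual utilizations (exact fractions):
  Task 1: C/T = 1/12 (approx. 0.0833)
  Task 2: C/T = 8/42 = 4/21 (approx. 0.1905)
Total utilization U = 1/12 + 4/21 = 23/84
Rounded to 4 decimal places: U = 0.2738
RM (Liu & Layland) bound for 2 tasks = 0.828427; compare with U = 23/84 (approx. 0.273810)
U <= bound, so schedulable by RM sufficient condition.

0.2738


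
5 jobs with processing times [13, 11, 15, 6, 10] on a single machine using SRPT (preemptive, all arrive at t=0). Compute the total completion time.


Since all jobs arrive at t=0, SRPT equals SPT ordering.
SPT order: [6, 10, 11, 13, 15]
Completion times:
  Job 1: p=6, C=6
  Job 2: p=10, C=16
  Job 3: p=11, C=27
  Job 4: p=13, C=40
  Job 5: p=15, C=55
Total completion time = 6 + 16 + 27 + 40 + 55 = 144

144


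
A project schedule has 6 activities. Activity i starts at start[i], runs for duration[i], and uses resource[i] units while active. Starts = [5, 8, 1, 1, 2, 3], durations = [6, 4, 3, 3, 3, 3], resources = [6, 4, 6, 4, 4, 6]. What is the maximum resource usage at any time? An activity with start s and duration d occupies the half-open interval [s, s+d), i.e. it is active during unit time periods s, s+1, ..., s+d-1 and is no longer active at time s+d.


Each activity i is active on [start_i, start_i + duration_i).
Compute total resource usage per time slot:
  t=0: active resources = [], total = 0
  t=1: active resources = [6, 4], total = 10
  t=2: active resources = [6, 4, 4], total = 14
  t=3: active resources = [6, 4, 4, 6], total = 20
  t=4: active resources = [4, 6], total = 10
  t=5: active resources = [6, 6], total = 12
  t=6: active resources = [6], total = 6
  t=7: active resources = [6], total = 6
  t=8: active resources = [6, 4], total = 10
  t=9: active resources = [6, 4], total = 10
  t=10: active resources = [6, 4], total = 10
  t=11: active resources = [4], total = 4
Peak resource demand = 20

20


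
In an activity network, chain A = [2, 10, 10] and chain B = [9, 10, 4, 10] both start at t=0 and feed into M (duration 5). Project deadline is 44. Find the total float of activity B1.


Forward pass: ES(B1) = sum of predecessors on chain B = 0
EF = ES + duration = 0 + 9 = 9
Backward pass: LF(M) = deadline = 44; LS(M) = 44 - 5 = 39
LF(B1) = LS(M) - sum(successors on chain B) = 39 - 24 = 15
LS = LF - duration = 15 - 9 = 6
Total float = LS - ES = 6 - 0 = 6

6


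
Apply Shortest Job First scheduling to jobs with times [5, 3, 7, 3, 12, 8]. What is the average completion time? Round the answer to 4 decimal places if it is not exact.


SJF order (ascending): [3, 3, 5, 7, 8, 12]
Completion times:
  Job 1: burst=3, C=3
  Job 2: burst=3, C=6
  Job 3: burst=5, C=11
  Job 4: burst=7, C=18
  Job 5: burst=8, C=26
  Job 6: burst=12, C=38
Average completion = 102/6 = 17.0

17.0


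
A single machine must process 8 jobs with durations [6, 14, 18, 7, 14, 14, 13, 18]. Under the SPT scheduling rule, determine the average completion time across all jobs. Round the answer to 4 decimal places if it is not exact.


Sort jobs by processing time (SPT order): [6, 7, 13, 14, 14, 14, 18, 18]
Compute completion times sequentially:
  Job 1: processing = 6, completes at 6
  Job 2: processing = 7, completes at 13
  Job 3: processing = 13, completes at 26
  Job 4: processing = 14, completes at 40
  Job 5: processing = 14, completes at 54
  Job 6: processing = 14, completes at 68
  Job 7: processing = 18, completes at 86
  Job 8: processing = 18, completes at 104
Sum of completion times = 397
Average completion time = 397/8 = 49.625

49.625


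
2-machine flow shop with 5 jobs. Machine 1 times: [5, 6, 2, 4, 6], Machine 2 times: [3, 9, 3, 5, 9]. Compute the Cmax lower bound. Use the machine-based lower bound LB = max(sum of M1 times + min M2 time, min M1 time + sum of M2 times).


LB1 = sum(M1 times) + min(M2 times) = 23 + 3 = 26
LB2 = min(M1 times) + sum(M2 times) = 2 + 29 = 31
Lower bound = max(LB1, LB2) = max(26, 31) = 31

31


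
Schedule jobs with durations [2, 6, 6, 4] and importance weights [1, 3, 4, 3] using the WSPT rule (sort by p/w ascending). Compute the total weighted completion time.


Compute p/w ratios and sort ascending (WSPT): [(4, 3), (6, 4), (2, 1), (6, 3)]
Compute weighted completion times:
  Job (p=4,w=3): C=4, w*C=3*4=12
  Job (p=6,w=4): C=10, w*C=4*10=40
  Job (p=2,w=1): C=12, w*C=1*12=12
  Job (p=6,w=3): C=18, w*C=3*18=54
Total weighted completion time = 118

118


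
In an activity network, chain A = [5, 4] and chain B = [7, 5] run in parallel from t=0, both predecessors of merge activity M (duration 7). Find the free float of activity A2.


ES(A2) = sum of predecessors on chain A = 5
EF(A2) = ES + duration = 5 + 4 = 9
Successor of A2 is M. ES(M) = max(sum(A), sum(B)) = max(9, 12) = 12
Free float = ES(successor) - EF(current) = 12 - 9 = 3

3


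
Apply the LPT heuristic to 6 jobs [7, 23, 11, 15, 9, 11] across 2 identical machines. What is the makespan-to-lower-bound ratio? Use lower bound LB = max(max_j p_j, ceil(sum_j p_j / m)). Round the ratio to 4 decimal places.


LPT order: [23, 15, 11, 11, 9, 7]
Machine loads after assignment: [41, 35]
LPT makespan = 41
Lower bound = max(max_job, ceil(total/2)) = max(23, 38) = 38
Ratio = 41 / 38 = 1.0789

1.0789


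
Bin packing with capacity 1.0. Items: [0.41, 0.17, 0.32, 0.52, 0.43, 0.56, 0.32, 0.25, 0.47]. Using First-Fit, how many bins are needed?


Place items sequentially using First-Fit:
  Item 0.41 -> new Bin 1
  Item 0.17 -> Bin 1 (now 0.58)
  Item 0.32 -> Bin 1 (now 0.9)
  Item 0.52 -> new Bin 2
  Item 0.43 -> Bin 2 (now 0.95)
  Item 0.56 -> new Bin 3
  Item 0.32 -> Bin 3 (now 0.88)
  Item 0.25 -> new Bin 4
  Item 0.47 -> Bin 4 (now 0.72)
Total bins used = 4

4


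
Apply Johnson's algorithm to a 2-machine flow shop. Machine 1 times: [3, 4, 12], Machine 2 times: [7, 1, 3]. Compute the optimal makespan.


Apply Johnson's rule:
  Group 1 (a <= b): [(1, 3, 7)]
  Group 2 (a > b): [(3, 12, 3), (2, 4, 1)]
Optimal job order: [1, 3, 2]
Schedule:
  Job 1: M1 done at 3, M2 done at 10
  Job 3: M1 done at 15, M2 done at 18
  Job 2: M1 done at 19, M2 done at 20
Makespan = 20

20


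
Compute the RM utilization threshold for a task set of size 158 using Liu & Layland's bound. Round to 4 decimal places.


Compute 2^(1/158) = 1.0043966445
Subtract 1: 1.0043966445 - 1 = 0.0043966445
Multiply by n: 158 * 0.0043966445 = 0.6946698310
Round to 4 dp: 0.6947

0.6947


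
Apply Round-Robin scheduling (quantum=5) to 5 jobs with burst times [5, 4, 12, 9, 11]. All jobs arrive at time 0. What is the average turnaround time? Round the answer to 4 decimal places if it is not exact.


Time quantum = 5
Execution trace:
  J1 runs 5 units, time = 5
  J2 runs 4 units, time = 9
  J3 runs 5 units, time = 14
  J4 runs 5 units, time = 19
  J5 runs 5 units, time = 24
  J3 runs 5 units, time = 29
  J4 runs 4 units, time = 33
  J5 runs 5 units, time = 38
  J3 runs 2 units, time = 40
  J5 runs 1 units, time = 41
Finish times: [5, 9, 40, 33, 41]
Average turnaround = 128/5 = 25.6

25.6


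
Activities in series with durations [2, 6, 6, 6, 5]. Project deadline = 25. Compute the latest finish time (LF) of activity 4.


LF(activity 4) = deadline - sum of successor durations
Successors: activities 5 through 5 with durations [5]
Sum of successor durations = 5
LF = 25 - 5 = 20

20


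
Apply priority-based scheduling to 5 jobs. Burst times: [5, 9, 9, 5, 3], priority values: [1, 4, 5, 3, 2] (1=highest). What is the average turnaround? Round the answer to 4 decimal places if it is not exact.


Sort by priority (ascending = highest first):
Order: [(1, 5), (2, 3), (3, 5), (4, 9), (5, 9)]
Completion times:
  Priority 1, burst=5, C=5
  Priority 2, burst=3, C=8
  Priority 3, burst=5, C=13
  Priority 4, burst=9, C=22
  Priority 5, burst=9, C=31
Average turnaround = 79/5 = 15.8

15.8


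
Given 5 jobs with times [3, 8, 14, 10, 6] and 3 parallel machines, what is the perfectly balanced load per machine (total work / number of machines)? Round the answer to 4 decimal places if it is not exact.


Total processing time = 3 + 8 + 14 + 10 + 6 = 41
Number of machines = 3
Ideal balanced load = 41 / 3 = 13.6667

13.6667


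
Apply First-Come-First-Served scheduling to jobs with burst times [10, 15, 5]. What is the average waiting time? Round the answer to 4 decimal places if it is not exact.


FCFS order (as given): [10, 15, 5]
Waiting times:
  Job 1: wait = 0
  Job 2: wait = 10
  Job 3: wait = 25
Sum of waiting times = 35
Average waiting time = 35/3 = 11.6667

11.6667


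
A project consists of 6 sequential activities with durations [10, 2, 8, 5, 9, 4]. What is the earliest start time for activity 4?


Activity 4 starts after activities 1 through 3 complete.
Predecessor durations: [10, 2, 8]
ES = 10 + 2 + 8 = 20

20


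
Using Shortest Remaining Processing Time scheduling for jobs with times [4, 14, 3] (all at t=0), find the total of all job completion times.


Since all jobs arrive at t=0, SRPT equals SPT ordering.
SPT order: [3, 4, 14]
Completion times:
  Job 1: p=3, C=3
  Job 2: p=4, C=7
  Job 3: p=14, C=21
Total completion time = 3 + 7 + 21 = 31

31


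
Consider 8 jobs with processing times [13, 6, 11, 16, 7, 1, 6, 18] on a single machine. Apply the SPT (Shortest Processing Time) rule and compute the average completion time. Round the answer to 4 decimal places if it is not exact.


Sort jobs by processing time (SPT order): [1, 6, 6, 7, 11, 13, 16, 18]
Compute completion times sequentially:
  Job 1: processing = 1, completes at 1
  Job 2: processing = 6, completes at 7
  Job 3: processing = 6, completes at 13
  Job 4: processing = 7, completes at 20
  Job 5: processing = 11, completes at 31
  Job 6: processing = 13, completes at 44
  Job 7: processing = 16, completes at 60
  Job 8: processing = 18, completes at 78
Sum of completion times = 254
Average completion time = 254/8 = 31.75

31.75


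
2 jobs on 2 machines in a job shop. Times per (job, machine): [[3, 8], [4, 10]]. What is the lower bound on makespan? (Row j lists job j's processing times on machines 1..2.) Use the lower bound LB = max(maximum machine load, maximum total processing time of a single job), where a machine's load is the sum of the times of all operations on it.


Machine loads:
  Machine 1: 3 + 4 = 7
  Machine 2: 8 + 10 = 18
Max machine load = 18
Job totals:
  Job 1: 11
  Job 2: 14
Max job total = 14
Lower bound = max(18, 14) = 18

18


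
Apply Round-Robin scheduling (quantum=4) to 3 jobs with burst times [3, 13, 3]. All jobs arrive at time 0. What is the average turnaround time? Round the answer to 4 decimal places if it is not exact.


Time quantum = 4
Execution trace:
  J1 runs 3 units, time = 3
  J2 runs 4 units, time = 7
  J3 runs 3 units, time = 10
  J2 runs 4 units, time = 14
  J2 runs 4 units, time = 18
  J2 runs 1 units, time = 19
Finish times: [3, 19, 10]
Average turnaround = 32/3 = 10.6667

10.6667


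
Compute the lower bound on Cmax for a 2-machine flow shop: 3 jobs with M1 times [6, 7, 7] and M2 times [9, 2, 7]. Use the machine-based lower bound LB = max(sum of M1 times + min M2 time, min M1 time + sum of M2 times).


LB1 = sum(M1 times) + min(M2 times) = 20 + 2 = 22
LB2 = min(M1 times) + sum(M2 times) = 6 + 18 = 24
Lower bound = max(LB1, LB2) = max(22, 24) = 24

24


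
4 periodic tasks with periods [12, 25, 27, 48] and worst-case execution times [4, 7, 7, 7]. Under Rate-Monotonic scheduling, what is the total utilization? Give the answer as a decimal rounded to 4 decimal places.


Compute individual utilizations (exact fractions):
  Task 1: C/T = 4/12 = 1/3 (approx. 0.3333)
  Task 2: C/T = 7/25 (approx. 0.28)
  Task 3: C/T = 7/27 (approx. 0.2593)
  Task 4: C/T = 7/48 (approx. 0.1458)
Total utilization U = 1/3 + 7/25 + 7/27 + 7/48 = 10999/10800
Rounded to 4 decimal places: U = 1.0184
RM (Liu & Layland) bound for 4 tasks = 0.756828; compare with U = 10999/10800 (approx. 1.018426)
U > 1, so the task set is not schedulable (processor overloaded).

1.0184


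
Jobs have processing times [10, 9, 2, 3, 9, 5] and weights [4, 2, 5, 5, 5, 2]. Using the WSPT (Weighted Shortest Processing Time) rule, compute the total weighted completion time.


Compute p/w ratios and sort ascending (WSPT): [(2, 5), (3, 5), (9, 5), (10, 4), (5, 2), (9, 2)]
Compute weighted completion times:
  Job (p=2,w=5): C=2, w*C=5*2=10
  Job (p=3,w=5): C=5, w*C=5*5=25
  Job (p=9,w=5): C=14, w*C=5*14=70
  Job (p=10,w=4): C=24, w*C=4*24=96
  Job (p=5,w=2): C=29, w*C=2*29=58
  Job (p=9,w=2): C=38, w*C=2*38=76
Total weighted completion time = 335

335


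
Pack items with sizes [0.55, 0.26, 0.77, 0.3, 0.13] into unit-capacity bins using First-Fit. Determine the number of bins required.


Place items sequentially using First-Fit:
  Item 0.55 -> new Bin 1
  Item 0.26 -> Bin 1 (now 0.81)
  Item 0.77 -> new Bin 2
  Item 0.3 -> new Bin 3
  Item 0.13 -> Bin 1 (now 0.94)
Total bins used = 3

3


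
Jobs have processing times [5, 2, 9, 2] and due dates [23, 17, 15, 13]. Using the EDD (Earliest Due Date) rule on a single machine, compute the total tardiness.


Sort by due date (EDD order): [(2, 13), (9, 15), (2, 17), (5, 23)]
Compute completion times and tardiness:
  Job 1: p=2, d=13, C=2, tardiness=max(0,2-13)=0
  Job 2: p=9, d=15, C=11, tardiness=max(0,11-15)=0
  Job 3: p=2, d=17, C=13, tardiness=max(0,13-17)=0
  Job 4: p=5, d=23, C=18, tardiness=max(0,18-23)=0
Total tardiness = 0

0


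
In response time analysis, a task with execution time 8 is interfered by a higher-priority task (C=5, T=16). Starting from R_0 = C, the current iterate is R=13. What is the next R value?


R_next = C + ceil(R_prev / T_hp) * C_hp
ceil(13 / 16) = ceil(0.8125) = 1
Interference = 1 * 5 = 5
R_next = 8 + 5 = 13
R_next = R_prev, so the iteration has converged (response time = 13).

13


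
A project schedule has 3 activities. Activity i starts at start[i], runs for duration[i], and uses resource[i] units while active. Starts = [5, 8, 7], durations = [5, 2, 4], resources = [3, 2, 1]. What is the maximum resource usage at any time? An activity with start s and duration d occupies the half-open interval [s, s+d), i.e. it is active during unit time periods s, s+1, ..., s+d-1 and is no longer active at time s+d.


Each activity i is active on [start_i, start_i + duration_i).
Compute total resource usage per time slot:
  t=0: active resources = [], total = 0
  t=1: active resources = [], total = 0
  t=2: active resources = [], total = 0
  t=3: active resources = [], total = 0
  t=4: active resources = [], total = 0
  t=5: active resources = [3], total = 3
  t=6: active resources = [3], total = 3
  t=7: active resources = [3, 1], total = 4
  t=8: active resources = [3, 2, 1], total = 6
  t=9: active resources = [3, 2, 1], total = 6
  t=10: active resources = [1], total = 1
Peak resource demand = 6

6


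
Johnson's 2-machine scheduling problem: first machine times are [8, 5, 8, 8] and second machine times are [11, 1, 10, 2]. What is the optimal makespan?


Apply Johnson's rule:
  Group 1 (a <= b): [(1, 8, 11), (3, 8, 10)]
  Group 2 (a > b): [(4, 8, 2), (2, 5, 1)]
Optimal job order: [1, 3, 4, 2]
Schedule:
  Job 1: M1 done at 8, M2 done at 19
  Job 3: M1 done at 16, M2 done at 29
  Job 4: M1 done at 24, M2 done at 31
  Job 2: M1 done at 29, M2 done at 32
Makespan = 32

32


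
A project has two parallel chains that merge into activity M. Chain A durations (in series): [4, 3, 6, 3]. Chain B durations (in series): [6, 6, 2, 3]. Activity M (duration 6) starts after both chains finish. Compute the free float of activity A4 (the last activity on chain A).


ES(A4) = sum of predecessors on chain A = 13
EF(A4) = ES + duration = 13 + 3 = 16
Successor of A4 is M. ES(M) = max(sum(A), sum(B)) = max(16, 17) = 17
Free float = ES(successor) - EF(current) = 17 - 16 = 1

1


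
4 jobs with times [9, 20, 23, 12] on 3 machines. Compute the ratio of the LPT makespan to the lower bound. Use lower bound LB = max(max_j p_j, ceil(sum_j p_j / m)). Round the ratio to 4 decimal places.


LPT order: [23, 20, 12, 9]
Machine loads after assignment: [23, 20, 21]
LPT makespan = 23
Lower bound = max(max_job, ceil(total/3)) = max(23, 22) = 23
Ratio = 23 / 23 = 1.0

1.0


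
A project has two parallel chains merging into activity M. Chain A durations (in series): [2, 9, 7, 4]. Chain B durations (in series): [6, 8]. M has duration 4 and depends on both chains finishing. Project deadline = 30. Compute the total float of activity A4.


Forward pass: ES(A4) = sum of predecessors on chain A = 18
EF = ES + duration = 18 + 4 = 22
Backward pass: LF(M) = deadline = 30; LS(M) = 30 - 4 = 26
LF(A4) = LS(M) - sum(successors on chain A) = 26 - 0 = 26
LS = LF - duration = 26 - 4 = 22
Total float = LS - ES = 22 - 18 = 4

4


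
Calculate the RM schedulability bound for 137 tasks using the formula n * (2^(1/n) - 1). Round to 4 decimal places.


Compute 2^(1/137) = 1.0050722892
Subtract 1: 1.0050722892 - 1 = 0.0050722892
Multiply by n: 137 * 0.0050722892 = 0.6949036204
Round to 4 dp: 0.6949

0.6949


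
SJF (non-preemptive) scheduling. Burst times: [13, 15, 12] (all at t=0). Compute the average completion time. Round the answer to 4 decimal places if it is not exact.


SJF order (ascending): [12, 13, 15]
Completion times:
  Job 1: burst=12, C=12
  Job 2: burst=13, C=25
  Job 3: burst=15, C=40
Average completion = 77/3 = 25.6667

25.6667


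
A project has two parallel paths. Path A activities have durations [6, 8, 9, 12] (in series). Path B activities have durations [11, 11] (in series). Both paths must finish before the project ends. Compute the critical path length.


Path A total = 6 + 8 + 9 + 12 = 35
Path B total = 11 + 11 = 22
Critical path = longest path = max(35, 22) = 35

35


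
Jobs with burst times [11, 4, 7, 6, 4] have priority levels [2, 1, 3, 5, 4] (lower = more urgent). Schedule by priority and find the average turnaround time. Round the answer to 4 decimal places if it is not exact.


Sort by priority (ascending = highest first):
Order: [(1, 4), (2, 11), (3, 7), (4, 4), (5, 6)]
Completion times:
  Priority 1, burst=4, C=4
  Priority 2, burst=11, C=15
  Priority 3, burst=7, C=22
  Priority 4, burst=4, C=26
  Priority 5, burst=6, C=32
Average turnaround = 99/5 = 19.8

19.8


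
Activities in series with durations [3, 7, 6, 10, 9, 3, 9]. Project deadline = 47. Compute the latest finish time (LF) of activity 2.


LF(activity 2) = deadline - sum of successor durations
Successors: activities 3 through 7 with durations [6, 10, 9, 3, 9]
Sum of successor durations = 37
LF = 47 - 37 = 10

10


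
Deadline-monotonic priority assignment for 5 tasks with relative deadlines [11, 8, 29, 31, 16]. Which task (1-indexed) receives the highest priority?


Sort tasks by relative deadline (ascending):
  Task 2: deadline = 8
  Task 1: deadline = 11
  Task 5: deadline = 16
  Task 3: deadline = 29
  Task 4: deadline = 31
Priority order (highest first): [2, 1, 5, 3, 4]
Highest priority task = 2

2


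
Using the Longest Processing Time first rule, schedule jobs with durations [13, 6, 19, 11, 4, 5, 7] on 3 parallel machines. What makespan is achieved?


Sort jobs in decreasing order (LPT): [19, 13, 11, 7, 6, 5, 4]
Assign each job to the least loaded machine:
  Machine 1: jobs [19, 4], load = 23
  Machine 2: jobs [13, 6], load = 19
  Machine 3: jobs [11, 7, 5], load = 23
Makespan = max load = 23

23


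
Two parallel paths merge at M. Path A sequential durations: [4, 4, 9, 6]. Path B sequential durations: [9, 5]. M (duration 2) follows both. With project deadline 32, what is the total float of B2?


Forward pass: ES(B2) = sum of predecessors on chain B = 9
EF = ES + duration = 9 + 5 = 14
Backward pass: LF(M) = deadline = 32; LS(M) = 32 - 2 = 30
LF(B2) = LS(M) - sum(successors on chain B) = 30 - 0 = 30
LS = LF - duration = 30 - 5 = 25
Total float = LS - ES = 25 - 9 = 16

16


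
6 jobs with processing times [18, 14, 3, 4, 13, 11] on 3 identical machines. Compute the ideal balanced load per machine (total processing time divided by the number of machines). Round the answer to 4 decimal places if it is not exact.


Total processing time = 18 + 14 + 3 + 4 + 13 + 11 = 63
Number of machines = 3
Ideal balanced load = 63 / 3 = 21.0

21.0


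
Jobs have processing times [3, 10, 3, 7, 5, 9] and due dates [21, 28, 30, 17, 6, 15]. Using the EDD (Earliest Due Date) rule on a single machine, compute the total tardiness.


Sort by due date (EDD order): [(5, 6), (9, 15), (7, 17), (3, 21), (10, 28), (3, 30)]
Compute completion times and tardiness:
  Job 1: p=5, d=6, C=5, tardiness=max(0,5-6)=0
  Job 2: p=9, d=15, C=14, tardiness=max(0,14-15)=0
  Job 3: p=7, d=17, C=21, tardiness=max(0,21-17)=4
  Job 4: p=3, d=21, C=24, tardiness=max(0,24-21)=3
  Job 5: p=10, d=28, C=34, tardiness=max(0,34-28)=6
  Job 6: p=3, d=30, C=37, tardiness=max(0,37-30)=7
Total tardiness = 20

20


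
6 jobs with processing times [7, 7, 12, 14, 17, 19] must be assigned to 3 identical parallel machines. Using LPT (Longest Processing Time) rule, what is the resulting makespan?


Sort jobs in decreasing order (LPT): [19, 17, 14, 12, 7, 7]
Assign each job to the least loaded machine:
  Machine 1: jobs [19, 7], load = 26
  Machine 2: jobs [17, 7], load = 24
  Machine 3: jobs [14, 12], load = 26
Makespan = max load = 26

26


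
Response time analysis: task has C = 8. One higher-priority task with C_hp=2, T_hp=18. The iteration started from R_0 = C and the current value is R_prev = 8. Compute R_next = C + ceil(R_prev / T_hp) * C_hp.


R_next = C + ceil(R_prev / T_hp) * C_hp
ceil(8 / 18) = ceil(0.4444) = 1
Interference = 1 * 2 = 2
R_next = 8 + 2 = 10

10


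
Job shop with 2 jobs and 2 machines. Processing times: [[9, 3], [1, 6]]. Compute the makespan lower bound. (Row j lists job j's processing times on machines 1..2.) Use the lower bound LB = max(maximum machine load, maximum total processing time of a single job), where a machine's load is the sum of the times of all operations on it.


Machine loads:
  Machine 1: 9 + 1 = 10
  Machine 2: 3 + 6 = 9
Max machine load = 10
Job totals:
  Job 1: 12
  Job 2: 7
Max job total = 12
Lower bound = max(10, 12) = 12

12
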